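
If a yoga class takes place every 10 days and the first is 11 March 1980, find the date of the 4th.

The 4th occurrence is 3 intervals after the first: 3 × 10 = 30 days after 11 March 1980.
March has 31 days — 20 days to the end of March leaves 10.
10 days into April → 10 April 1980.

10 April 1980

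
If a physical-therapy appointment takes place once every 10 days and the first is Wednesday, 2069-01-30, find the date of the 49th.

2070-05-25

The 49th occurrence is 48 intervals after the first: 48 × 10 = 480 days after 2069-01-30.
January has 31 days — 1 day to the end of January leaves 479.
From end of January to end of 2069 is 334 days (145 left).
January has 31 days (114 left).
February has 28 days (86 left).
March has 31 days (55 left).
April has 30 days (25 left).
25 days into May → 2070-05-25.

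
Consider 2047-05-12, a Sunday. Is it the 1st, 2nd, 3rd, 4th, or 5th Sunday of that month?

Day 12 falls in week ⌈12/7⌉ of the month.
Days 1–7 hold the 1st Sunday, 8–14 the 2nd, 15–21 the 3rd, 22–28 the 4th, 29–31 the 5th.
12 is in the range for the 2nd.

2nd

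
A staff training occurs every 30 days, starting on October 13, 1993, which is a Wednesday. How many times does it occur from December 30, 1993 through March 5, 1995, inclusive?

Occurrences land 30·i days after October 13, 1993 for i = 0, 1, 2, …
December 30, 1993 is 78 days after the start; 78 ÷ 30 = 2 remainder 18; since the remainder is 18, round up to i = 3. First occurrence in the window: #4 on January 11, 1994 (3×30 = 90 days in).
March 5, 1995 is 508 days after the start; 508 ÷ 30 = 16 remainder 28. Last occurrence in the window: #17 on February 5, 1995.
Occurrences #4 through #17: 14 in total.

14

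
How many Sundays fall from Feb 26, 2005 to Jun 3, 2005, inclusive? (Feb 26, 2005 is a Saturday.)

Feb 26, 2005 is a Saturday; the first Sunday on or after it is Feb 27, 2005 (1 day later).
From Feb 27, 2005 to Jun 3, 2005: 1 + 31 + 30 + 31 + 3 = 96 days (rest of Feb, Mar, Apr, May, Jun).
96 ÷ 7 = 13 full weeks with remainder 5, so 13 more Sundays after the first → 14.

14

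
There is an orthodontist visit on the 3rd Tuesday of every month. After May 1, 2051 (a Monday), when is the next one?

May 16, 2051

May 2051 starts on a Monday; its first Tuesday is the 2nd, so the 3rd Tuesday is the 16th — May 16, 2051.
May 16, 2051 is after May 1, 2051, so that is the next one.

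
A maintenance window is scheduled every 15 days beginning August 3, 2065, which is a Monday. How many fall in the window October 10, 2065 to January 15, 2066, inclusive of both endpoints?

7

Occurrences land 15·i days after August 3, 2065 for i = 0, 1, 2, …
October 10, 2065 is 68 days after the start; 68 ÷ 15 = 4 remainder 8; since the remainder is 8, round up to i = 5. First occurrence in the window: #6 on October 17, 2065 (5×15 = 75 days in).
January 15, 2066 is 165 days after the start; 165 ÷ 15 = 11 remainder 0. Last occurrence in the window: #12 on January 15, 2066.
Occurrences #6 through #12: 7 in total.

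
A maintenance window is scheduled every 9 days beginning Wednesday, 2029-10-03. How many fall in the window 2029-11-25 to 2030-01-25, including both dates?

Occurrences land 9·i days after 2029-10-03 for i = 0, 1, 2, …
2029-11-25 is 53 days after the start; 53 ÷ 9 = 5 remainder 8; since the remainder is 8, round up to i = 6. First occurrence in the window: #7 on 2029-11-26 (6×9 = 54 days in).
2030-01-25 is 114 days after the start; 114 ÷ 9 = 12 remainder 6. Last occurrence in the window: #13 on 2030-01-19.
Occurrences #7 through #13: 7 in total.

7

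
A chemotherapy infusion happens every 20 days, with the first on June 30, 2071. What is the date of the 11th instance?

January 16, 2072

The 11th occurrence is 10 intervals after the first: 10 × 20 = 200 days after June 30, 2071.
June has 30 days — 0 days to the end of June leaves 200.
July has 31 days (169 left).
August has 31 days (138 left).
September has 30 days (108 left).
October has 31 days (77 left).
November has 30 days (47 left).
December has 31 days (16 left).
16 days into January → January 16, 2072.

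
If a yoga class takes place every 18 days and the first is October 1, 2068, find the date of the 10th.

The 10th occurrence is 9 intervals after the first: 9 × 18 = 162 days after October 1, 2068.
October has 31 days — 30 days to the end of October leaves 132.
November has 30 days (102 left).
December has 31 days (71 left).
January has 31 days (40 left).
February has 28 days (12 left).
12 days into March → March 12, 2069.

March 12, 2069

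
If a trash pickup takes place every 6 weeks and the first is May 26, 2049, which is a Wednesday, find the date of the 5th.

November 10, 2049

The 5th occurrence is 4 intervals after the first: 4 × 42 = 168 days after May 26, 2049.
May has 31 days — 5 days to the end of May leaves 163.
June has 30 days (133 left).
July has 31 days (102 left).
August has 31 days (71 left).
September has 30 days (41 left).
October has 31 days (10 left).
10 days into November → November 10, 2049.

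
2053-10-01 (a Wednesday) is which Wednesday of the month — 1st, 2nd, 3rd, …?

Day 1 falls in week ⌈1/7⌉ of the month.
Days 1–7 hold the 1st Wednesday, 8–14 the 2nd, 15–21 the 3rd, 22–28 the 4th, 29–31 the 5th.
1 is in the range for the 1st.

1st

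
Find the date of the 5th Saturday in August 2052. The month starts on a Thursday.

2052-08-31

August 2052 begins on a Thursday, so the first Saturday is August 3 (2 days later).
The 5th Saturday is 4 weeks later: 3 + 28 = 31.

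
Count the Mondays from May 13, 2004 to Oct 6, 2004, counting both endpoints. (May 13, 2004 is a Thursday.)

May 13, 2004 is a Thursday; the first Monday on or after it is May 17, 2004 (4 days later).
From May 17, 2004 to Oct 6, 2004: 14 + 30 + 31 + 31 + 30 + 6 = 142 days (rest of May, Jun, Jul, Aug, Sep, Oct).
142 ÷ 7 = 20 full weeks with remainder 2, so 20 more Mondays after the first → 21.

21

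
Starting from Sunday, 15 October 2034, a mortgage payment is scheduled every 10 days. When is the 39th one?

The 39th occurrence is 38 intervals after the first: 38 × 10 = 380 days after 15 October 2034.
October has 31 days — 16 days to the end of October leaves 364.
November has 30 days (334 left).
December has 31 days (303 left).
January has 31 days (272 left).
February has 28 days (244 left).
March has 31 days (213 left).
April has 30 days (183 left).
May has 31 days (152 left).
June has 30 days (122 left).
July has 31 days (91 left).
August has 31 days (60 left).
September has 30 days (30 left).
30 days into October → 30 October 2035.

30 October 2035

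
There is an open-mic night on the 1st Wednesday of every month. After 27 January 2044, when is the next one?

January 2044 starts on a Friday, so its 1st Wednesday is 6 January 2044 (5 days in).
That is not after 27 January 2044, so look at February 2044.
February 2044 starts on a Monday, so its 1st Wednesday is 3 February 2044 (2 days in).

3 February 2044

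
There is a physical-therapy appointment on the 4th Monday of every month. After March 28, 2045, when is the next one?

March 2045 starts on a Wednesday; its first Monday is the 6th, so the 4th Monday is the 27th — March 27, 2045.
That is not after March 28, 2045, so look at April 2045.
April 2045 starts on a Saturday; its first Monday is the 3rd, so the 4th Monday is the 24th — April 24, 2045.

April 24, 2045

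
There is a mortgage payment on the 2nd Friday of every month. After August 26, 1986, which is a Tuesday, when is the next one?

September 12, 1986

August 1986 starts on a Friday; its first Friday is the 1st, so the 2nd Friday is the 8th — August 8, 1986.
That is not after August 26, 1986, so look at September 1986.
September 1986 starts on a Monday; its first Friday is the 5th, so the 2nd Friday is the 12th — September 12, 1986.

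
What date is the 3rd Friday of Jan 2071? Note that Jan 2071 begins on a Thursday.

Jan 2071 begins on a Thursday, so the first Friday is Jan 2 (1 day later).
The 3rd Friday is 2 weeks later: 2 + 14 = 16.

Jan 16, 2071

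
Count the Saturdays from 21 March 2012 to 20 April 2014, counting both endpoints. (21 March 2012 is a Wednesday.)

21 March 2012 is a Wednesday; the first Saturday on or after it is 24 March 2012 (3 days later).
From 24 March 2012 to 20 April 2014: 282 + 365 + 110 = 757 days (rest of 2012, 2013, to 20 April 2014 in 2014).
757 ÷ 7 = 108 full weeks with remainder 1, so 108 more Saturdays after the first → 109.

109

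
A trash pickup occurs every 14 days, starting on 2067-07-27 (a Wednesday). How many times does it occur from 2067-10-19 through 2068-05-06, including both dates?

Occurrences land 14·i days after 2067-07-27 for i = 0, 1, 2, …
2067-10-19 is 84 days after the start; 84 ÷ 14 = 6 remainder 0. First occurrence in the window: #7 on 2067-10-19 (6×14 = 84 days in).
2068-05-06 is 284 days after the start; 284 ÷ 14 = 20 remainder 4. Last occurrence in the window: #21 on 2068-05-02.
Occurrences #7 through #21: 15 in total.

15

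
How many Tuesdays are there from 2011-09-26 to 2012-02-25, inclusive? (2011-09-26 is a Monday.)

22

2011-09-26 is a Monday; the first Tuesday on or after it is 2011-09-27 (1 day later).
From 2011-09-27 to 2012-02-25: 3 + 31 + 30 + 31 + 31 + 25 = 151 days (rest of September, October, November, December, January, February).
151 ÷ 7 = 21 full weeks with remainder 4, so 21 more Tuesdays after the first → 22.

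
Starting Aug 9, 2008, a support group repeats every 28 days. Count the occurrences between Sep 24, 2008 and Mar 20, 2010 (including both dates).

Occurrences land 28·i days after Aug 9, 2008 for i = 0, 1, 2, …
Sep 24, 2008 is 46 days after the start; 46 ÷ 28 = 1 remainder 18; since the remainder is 18, round up to i = 2. First occurrence in the window: #3 on Oct 4, 2008 (2×28 = 56 days in).
Mar 20, 2010 is 588 days after the start; 588 ÷ 28 = 21 remainder 0. Last occurrence in the window: #22 on Mar 20, 2010.
Occurrences #3 through #22: 20 in total.

20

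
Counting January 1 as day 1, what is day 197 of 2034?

July 16, 2034

January has 31 days (197 − 31 = 166 remain).
February has 28 days (166 − 28 = 138 remain).
March has 31 days (138 − 31 = 107 remain).
April has 30 days (107 − 30 = 77 remain).
May has 31 days (77 − 31 = 46 remain).
June has 30 days (46 − 30 = 16 remain).
16 into July → July 16.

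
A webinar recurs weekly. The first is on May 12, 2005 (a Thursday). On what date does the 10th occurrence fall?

July 14, 2005

The 10th occurrence is 9 intervals after the first: 9 × 7 = 63 days after May 12, 2005.
May has 31 days — 19 days to the end of May leaves 44.
June has 30 days (14 left).
14 days into July → July 14, 2005.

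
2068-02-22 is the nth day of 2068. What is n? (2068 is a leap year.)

53

Days in months before February: 31 = 31.
Plus 22 days into February → day 53.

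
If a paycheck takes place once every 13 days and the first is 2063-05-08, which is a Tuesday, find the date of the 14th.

2063-10-24

The 14th occurrence is 13 intervals after the first: 13 × 13 = 169 days after 2063-05-08.
May has 31 days — 23 days to the end of May leaves 146.
June has 30 days (116 left).
July has 31 days (85 left).
August has 31 days (54 left).
September has 30 days (24 left).
24 days into October → 2063-10-24.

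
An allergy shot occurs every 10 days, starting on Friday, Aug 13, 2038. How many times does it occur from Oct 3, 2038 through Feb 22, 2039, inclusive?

14

Occurrences land 10·i days after Aug 13, 2038 for i = 0, 1, 2, …
Oct 3, 2038 is 51 days after the start; 51 ÷ 10 = 5 remainder 1; since the remainder is 1, round up to i = 6. First occurrence in the window: #7 on Oct 12, 2038 (6×10 = 60 days in).
Feb 22, 2039 is 193 days after the start; 193 ÷ 10 = 19 remainder 3. Last occurrence in the window: #20 on Feb 19, 2039.
Occurrences #7 through #20: 14 in total.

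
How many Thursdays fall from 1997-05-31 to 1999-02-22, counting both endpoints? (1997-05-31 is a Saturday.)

90

1997-05-31 is a Saturday; the first Thursday on or after it is 1997-06-05 (5 days later).
From 1997-06-05 to 1999-02-22: 209 + 365 + 53 = 627 days (rest of 1997, 1998, to 1999-02-22 in 1999).
627 ÷ 7 = 89 full weeks with remainder 4, so 89 more Thursdays after the first → 90.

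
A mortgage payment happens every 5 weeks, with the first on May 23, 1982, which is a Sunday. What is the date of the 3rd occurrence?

The 3rd occurrence is 2 intervals after the first: 2 × 35 = 70 days after May 23, 1982.
May has 31 days — 8 days to the end of May leaves 62.
Jun has 30 days (32 left).
Jul has 31 days (1 left).
1 day into Aug → Aug 1, 1982.

Aug 1, 1982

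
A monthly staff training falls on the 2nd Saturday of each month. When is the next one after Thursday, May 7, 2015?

May 2015 starts on a Friday; its first Saturday is the 2nd, so the 2nd Saturday is the 9th — May 9, 2015.
May 9, 2015 is after May 7, 2015, so that is the next one.

May 9, 2015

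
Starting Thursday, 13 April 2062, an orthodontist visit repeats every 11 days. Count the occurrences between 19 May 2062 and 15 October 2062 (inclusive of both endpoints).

13

Occurrences land 11·i days after 13 April 2062 for i = 0, 1, 2, …
19 May 2062 is 36 days after the start; 36 ÷ 11 = 3 remainder 3; since the remainder is 3, round up to i = 4. First occurrence in the window: #5 on 27 May 2062 (4×11 = 44 days in).
15 October 2062 is 185 days after the start; 185 ÷ 11 = 16 remainder 9. Last occurrence in the window: #17 on 6 October 2062.
Occurrences #5 through #17: 13 in total.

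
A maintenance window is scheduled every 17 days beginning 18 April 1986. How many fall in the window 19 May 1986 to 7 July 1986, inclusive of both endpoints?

3

Occurrences land 17·i days after 18 April 1986 for i = 0, 1, 2, …
19 May 1986 is 31 days after the start; 31 ÷ 17 = 1 remainder 14; since the remainder is 14, round up to i = 2. First occurrence in the window: #3 on 22 May 1986 (2×17 = 34 days in).
7 July 1986 is 80 days after the start; 80 ÷ 17 = 4 remainder 12. Last occurrence in the window: #5 on 25 June 1986.
Occurrences #3 through #5: 3 in total.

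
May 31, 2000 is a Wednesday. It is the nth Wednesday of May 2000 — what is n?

Day 31 falls in week ⌈31/7⌉ of the month.
Days 1–7 hold the 1st Wednesday, 8–14 the 2nd, 15–21 the 3rd, 22–28 the 4th, 29–31 the 5th.
31 is in the range for the 5th.

5th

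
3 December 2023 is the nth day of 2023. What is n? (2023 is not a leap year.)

Days in months before December: 31 + 28 + 31 + 30 + 31 + 30 + 31 + 31 + 30 + 31 + 30 = 334.
Plus 3 days into December → day 337.

337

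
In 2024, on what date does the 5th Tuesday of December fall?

2024-12-31

The first Tuesday of December 2024 is December 3.
The 5th Tuesday is 4 weeks later: 3 + 28 = 31.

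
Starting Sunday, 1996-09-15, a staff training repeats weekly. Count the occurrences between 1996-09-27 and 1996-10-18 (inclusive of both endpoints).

Occurrences land 7·i days after 1996-09-15 for i = 0, 1, 2, …
1996-09-27 is 12 days after the start; 12 ÷ 7 = 1 remainder 5; since the remainder is 5, round up to i = 2. First occurrence in the window: #3 on 1996-09-29 (2×7 = 14 days in).
1996-10-18 is 33 days after the start; 33 ÷ 7 = 4 remainder 5. Last occurrence in the window: #5 on 1996-10-13.
Occurrences #3 through #5: 3 in total.

3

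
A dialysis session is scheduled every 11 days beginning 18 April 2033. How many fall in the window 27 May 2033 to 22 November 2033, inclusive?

16

Occurrences land 11·i days after 18 April 2033 for i = 0, 1, 2, …
27 May 2033 is 39 days after the start; 39 ÷ 11 = 3 remainder 6; since the remainder is 6, round up to i = 4. First occurrence in the window: #5 on 1 June 2033 (4×11 = 44 days in).
22 November 2033 is 218 days after the start; 218 ÷ 11 = 19 remainder 9. Last occurrence in the window: #20 on 13 November 2033.
Occurrences #5 through #20: 16 in total.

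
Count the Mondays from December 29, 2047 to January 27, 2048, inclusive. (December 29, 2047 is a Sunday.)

December 29, 2047 is a Sunday; the first Monday on or after it is December 30, 2047 (1 day later).
From December 30, 2047 to January 27, 2048: 1 + 27 = 28 days (rest of December, January).
28 ÷ 7 = 4 full weeks with remainder 0, so 4 more Mondays after the first → 5.

5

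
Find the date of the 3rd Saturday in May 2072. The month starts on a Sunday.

May 2072 begins on a Sunday, so the first Saturday is May 7 (6 days later).
The 3rd Saturday is 2 weeks later: 7 + 14 = 21.

May 21, 2072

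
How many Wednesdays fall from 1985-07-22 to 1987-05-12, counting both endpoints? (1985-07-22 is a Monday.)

1985-07-22 is a Monday; the first Wednesday on or after it is 1985-07-24 (2 days later).
From 1985-07-24 to 1987-05-12: 160 + 365 + 132 = 657 days (rest of 1985, 1986, to 1987-05-12 in 1987).
657 ÷ 7 = 93 full weeks with remainder 6, so 93 more Wednesdays after the first → 94.

94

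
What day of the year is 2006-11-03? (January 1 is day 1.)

307

Days in months before November: 31 + 28 + 31 + 30 + 31 + 30 + 31 + 31 + 30 + 31 = 304.
Plus 3 days into November → day 307.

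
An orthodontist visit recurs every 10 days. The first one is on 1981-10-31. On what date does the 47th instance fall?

1983-02-03

The 47th occurrence is 46 intervals after the first: 46 × 10 = 460 days after 1981-10-31.
October has 31 days — 0 days to the end of October leaves 460.
From end of October to end of 1981 is 61 days (399 left).
1982 has 365 days (34 left).
January has 31 days (3 left).
3 days into February → 1983-02-03.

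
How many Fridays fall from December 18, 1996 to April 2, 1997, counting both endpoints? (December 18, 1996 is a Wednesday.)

December 18, 1996 is a Wednesday; the first Friday on or after it is December 20, 1996 (2 days later).
From December 20, 1996 to April 2, 1997: 11 + 31 + 28 + 31 + 2 = 103 days (rest of December, January, February, March, April).
103 ÷ 7 = 14 full weeks with remainder 5, so 14 more Fridays after the first → 15.

15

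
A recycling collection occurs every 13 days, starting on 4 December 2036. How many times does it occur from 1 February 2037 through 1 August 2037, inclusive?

14

Occurrences land 13·i days after 4 December 2036 for i = 0, 1, 2, …
1 February 2037 is 59 days after the start; 59 ÷ 13 = 4 remainder 7; since the remainder is 7, round up to i = 5. First occurrence in the window: #6 on 7 February 2037 (5×13 = 65 days in).
1 August 2037 is 240 days after the start; 240 ÷ 13 = 18 remainder 6. Last occurrence in the window: #19 on 26 July 2037.
Occurrences #6 through #19: 14 in total.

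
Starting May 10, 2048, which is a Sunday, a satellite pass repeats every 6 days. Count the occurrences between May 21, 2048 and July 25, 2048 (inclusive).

Occurrences land 6·i days after May 10, 2048 for i = 0, 1, 2, …
May 21, 2048 is 11 days after the start; 11 ÷ 6 = 1 remainder 5; since the remainder is 5, round up to i = 2. First occurrence in the window: #3 on May 22, 2048 (2×6 = 12 days in).
July 25, 2048 is 76 days after the start; 76 ÷ 6 = 12 remainder 4. Last occurrence in the window: #13 on July 21, 2048.
Occurrences #3 through #13: 11 in total.

11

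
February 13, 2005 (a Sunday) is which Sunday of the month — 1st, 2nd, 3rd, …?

Day 13 falls in week ⌈13/7⌉ of the month.
Days 1–7 hold the 1st Sunday, 8–14 the 2nd, 15–21 the 3rd, 22–28 the 4th, 29–31 the 5th.
13 is in the range for the 2nd.

2nd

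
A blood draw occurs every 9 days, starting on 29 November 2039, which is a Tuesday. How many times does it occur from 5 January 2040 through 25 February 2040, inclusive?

5

Occurrences land 9·i days after 29 November 2039 for i = 0, 1, 2, …
5 January 2040 is 37 days after the start; 37 ÷ 9 = 4 remainder 1; since the remainder is 1, round up to i = 5. First occurrence in the window: #6 on 13 January 2040 (5×9 = 45 days in).
25 February 2040 is 88 days after the start; 88 ÷ 9 = 9 remainder 7. Last occurrence in the window: #10 on 18 February 2040.
Occurrences #6 through #10: 5 in total.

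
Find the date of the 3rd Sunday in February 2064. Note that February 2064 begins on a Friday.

2064-02-17

February 2064 begins on a Friday, so the first Sunday is February 3 (2 days later).
The 3rd Sunday is 2 weeks later: 3 + 14 = 17.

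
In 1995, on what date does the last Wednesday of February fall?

1995-02-22

February 1995 begins on a Wednesday, so the first Wednesday is February 1.
February 1995 has 28 days. Adding weeks: 1, 8, 15, 22 — the last one ≤ 28 is the 22nd.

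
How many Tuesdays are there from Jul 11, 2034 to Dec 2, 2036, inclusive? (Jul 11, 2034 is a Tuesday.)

Jul 11, 2034 is a Tuesday; the first Tuesday on or after it is Jul 11, 2034.
From Jul 11, 2034 to Dec 2, 2036: 173 + 365 + 337 = 875 days (rest of 2034, 2035, to Dec 2, 2036 in 2036).
875 ÷ 7 = 125 full weeks with remainder 0, so 125 more Tuesdays after the first → 126.

126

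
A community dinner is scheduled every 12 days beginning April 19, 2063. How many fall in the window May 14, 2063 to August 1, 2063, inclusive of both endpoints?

6

Occurrences land 12·i days after April 19, 2063 for i = 0, 1, 2, …
May 14, 2063 is 25 days after the start; 25 ÷ 12 = 2 remainder 1; since the remainder is 1, round up to i = 3. First occurrence in the window: #4 on May 25, 2063 (3×12 = 36 days in).
August 1, 2063 is 104 days after the start; 104 ÷ 12 = 8 remainder 8. Last occurrence in the window: #9 on July 24, 2063.
Occurrences #4 through #9: 6 in total.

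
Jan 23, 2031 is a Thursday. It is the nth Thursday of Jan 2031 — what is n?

4th

Day 23 falls in week ⌈23/7⌉ of the month.
Days 1–7 hold the 1st Thursday, 8–14 the 2nd, 15–21 the 3rd, 22–28 the 4th, 29–31 the 5th.
23 is in the range for the 4th.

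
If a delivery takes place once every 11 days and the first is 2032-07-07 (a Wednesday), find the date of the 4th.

2032-08-09

The 4th occurrence is 3 intervals after the first: 3 × 11 = 33 days after 2032-07-07.
July has 31 days — 24 days to the end of July leaves 9.
9 days into August → 2032-08-09.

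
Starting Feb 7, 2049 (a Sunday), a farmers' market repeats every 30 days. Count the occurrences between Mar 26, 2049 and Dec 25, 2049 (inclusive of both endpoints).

9

Occurrences land 30·i days after Feb 7, 2049 for i = 0, 1, 2, …
Mar 26, 2049 is 47 days after the start; 47 ÷ 30 = 1 remainder 17; since the remainder is 17, round up to i = 2. First occurrence in the window: #3 on Apr 8, 2049 (2×30 = 60 days in).
Dec 25, 2049 is 321 days after the start; 321 ÷ 30 = 10 remainder 21. Last occurrence in the window: #11 on Dec 4, 2049.
Occurrences #3 through #11: 9 in total.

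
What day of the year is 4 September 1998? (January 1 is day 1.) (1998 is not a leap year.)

Days in months before September: 31 + 28 + 31 + 30 + 31 + 30 + 31 + 31 = 243.
Plus 4 days into September → day 247.

247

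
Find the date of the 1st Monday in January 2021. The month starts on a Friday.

January 2021 begins on a Friday, so the first Monday is January 4 (3 days later).

4 January 2021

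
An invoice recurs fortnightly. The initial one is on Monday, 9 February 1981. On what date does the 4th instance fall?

The 4th occurrence is 3 intervals after the first: 3 × 14 = 42 days after 9 February 1981.
February has 28 days — 19 days to the end of February leaves 23.
23 days into March → 23 March 1981.

23 March 1981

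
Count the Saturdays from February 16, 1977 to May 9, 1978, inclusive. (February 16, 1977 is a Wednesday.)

64

February 16, 1977 is a Wednesday; the first Saturday on or after it is February 19, 1977 (3 days later).
From February 19, 1977 to May 9, 1978: 315 + 129 = 444 days (rest of 1977, to May 9, 1978 in 1978).
444 ÷ 7 = 63 full weeks with remainder 3, so 63 more Saturdays after the first → 64.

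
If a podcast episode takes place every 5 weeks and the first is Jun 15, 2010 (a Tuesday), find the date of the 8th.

The 8th occurrence is 7 intervals after the first: 7 × 35 = 245 days after Jun 15, 2010.
Jun has 30 days — 15 days to the end of Jun leaves 230.
Jul has 31 days (199 left).
Aug has 31 days (168 left).
Sep has 30 days (138 left).
Oct has 31 days (107 left).
Nov has 30 days (77 left).
Dec has 31 days (46 left).
Jan has 31 days (15 left).
15 days into Feb → Feb 15, 2011.

Feb 15, 2011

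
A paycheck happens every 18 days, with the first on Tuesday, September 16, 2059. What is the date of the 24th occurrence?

November 3, 2060

The 24th occurrence is 23 intervals after the first: 23 × 18 = 414 days after September 16, 2059.
September has 30 days — 14 days to the end of September leaves 400.
October has 31 days (369 left).
November has 30 days (339 left).
December has 31 days (308 left).
January has 31 days (277 left).
February has 29 days (248 left).
March has 31 days (217 left).
April has 30 days (187 left).
May has 31 days (156 left).
June has 30 days (126 left).
July has 31 days (95 left).
August has 31 days (64 left).
September has 30 days (34 left).
October has 31 days (3 left).
3 days into November → November 3, 2060.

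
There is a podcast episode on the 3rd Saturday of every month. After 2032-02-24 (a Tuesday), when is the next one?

2032-03-20

February 2032 starts on a Sunday; its first Saturday is the 7th, so the 3rd Saturday is the 21st — 2032-02-21.
That is not after 2032-02-24, so look at March 2032.
March 2032 starts on a Monday; its first Saturday is the 6th, so the 3rd Saturday is the 20th — 2032-03-20.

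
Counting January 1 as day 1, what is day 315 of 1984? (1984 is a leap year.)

January has 31 days (315 − 31 = 284 remain).
February has 29 days (284 − 29 = 255 remain).
March has 31 days (255 − 31 = 224 remain).
April has 30 days (224 − 30 = 194 remain).
May has 31 days (194 − 31 = 163 remain).
June has 30 days (163 − 30 = 133 remain).
July has 31 days (133 − 31 = 102 remain).
August has 31 days (102 − 31 = 71 remain).
September has 30 days (71 − 30 = 41 remain).
October has 31 days (41 − 31 = 10 remain).
10 into November → November 10.

November 10, 1984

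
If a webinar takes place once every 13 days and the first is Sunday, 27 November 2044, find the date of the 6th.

The 6th occurrence is 5 intervals after the first: 5 × 13 = 65 days after 27 November 2044.
November has 30 days — 3 days to the end of November leaves 62.
December has 31 days (31 left).
31 days into January → 31 January 2045.

31 January 2045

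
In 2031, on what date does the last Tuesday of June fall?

June 2031 begins on a Sunday, so the first Tuesday is June 3 (2 days later).
June 2031 has 30 days. Adding weeks: 3, 10, 17, 24 — the last one ≤ 30 is the 24th.

2031-06-24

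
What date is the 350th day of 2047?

December 16, 2047

January has 31 days (350 − 31 = 319 remain).
February has 28 days (319 − 28 = 291 remain).
March has 31 days (291 − 31 = 260 remain).
April has 30 days (260 − 30 = 230 remain).
May has 31 days (230 − 31 = 199 remain).
June has 30 days (199 − 30 = 169 remain).
July has 31 days (169 − 31 = 138 remain).
August has 31 days (138 − 31 = 107 remain).
September has 30 days (107 − 30 = 77 remain).
October has 31 days (77 − 31 = 46 remain).
November has 30 days (46 − 30 = 16 remain).
16 into December → December 16.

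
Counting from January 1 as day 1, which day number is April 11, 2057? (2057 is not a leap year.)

Days in months before April: 31 + 28 + 31 = 90.
Plus 11 days into April → day 101.

101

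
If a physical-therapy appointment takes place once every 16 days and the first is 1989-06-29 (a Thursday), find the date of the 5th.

The 5th occurrence is 4 intervals after the first: 4 × 16 = 64 days after 1989-06-29.
June has 30 days — 1 day to the end of June leaves 63.
July has 31 days (32 left).
August has 31 days (1 left).
1 day into September → 1989-09-01.

1989-09-01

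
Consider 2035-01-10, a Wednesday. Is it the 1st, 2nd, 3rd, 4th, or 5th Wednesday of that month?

2nd

Day 10 falls in week ⌈10/7⌉ of the month.
Days 1–7 hold the 1st Wednesday, 8–14 the 2nd, 15–21 the 3rd, 22–28 the 4th, 29–31 the 5th.
10 is in the range for the 2nd.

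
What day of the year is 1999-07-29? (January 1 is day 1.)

Days in months before July: 31 + 28 + 31 + 30 + 31 + 30 = 181.
Plus 29 days into July → day 210.

210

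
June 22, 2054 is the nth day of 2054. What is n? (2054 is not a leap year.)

173

Days in months before June: 31 + 28 + 31 + 30 + 31 = 151.
Plus 22 days into June → day 173.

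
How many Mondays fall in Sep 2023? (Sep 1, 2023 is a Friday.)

4

Sep 1, 2023 is a Friday; the first Monday on or after it is Sep 4, 2023 (3 days later).
From Sep 4, 2023 to Sep 30, 2023 is 30 − 4 = 26 days.
26 ÷ 7 = 3 full weeks with remainder 5, so 3 more Mondays after the first → 4.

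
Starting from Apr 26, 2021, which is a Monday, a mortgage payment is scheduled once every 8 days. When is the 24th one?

The 24th occurrence is 23 intervals after the first: 23 × 8 = 184 days after Apr 26, 2021.
Apr has 30 days — 4 days to the end of Apr leaves 180.
May has 31 days (149 left).
Jun has 30 days (119 left).
Jul has 31 days (88 left).
Aug has 31 days (57 left).
Sep has 30 days (27 left).
27 days into Oct → Oct 27, 2021.

Oct 27, 2021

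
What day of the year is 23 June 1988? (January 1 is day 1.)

175

Days in months before June: 31 + 29 + 31 + 30 + 31 = 152.
Plus 23 days into June → day 175.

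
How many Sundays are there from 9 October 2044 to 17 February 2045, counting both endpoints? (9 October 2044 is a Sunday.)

9 October 2044 is a Sunday; the first Sunday on or after it is 9 October 2044.
From 9 October 2044 to 17 February 2045: 22 + 30 + 31 + 31 + 17 = 131 days (rest of October, November, December, January, February).
131 ÷ 7 = 18 full weeks with remainder 5, so 18 more Sundays after the first → 19.

19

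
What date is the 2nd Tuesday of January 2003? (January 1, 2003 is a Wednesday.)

14 January 2003

January 2003 begins on a Wednesday, so the first Tuesday is January 7 (6 days later).
The 2nd Tuesday is 1 weeks later: 7 + 7 = 14.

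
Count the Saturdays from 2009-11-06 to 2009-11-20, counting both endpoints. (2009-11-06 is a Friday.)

2

2009-11-06 is a Friday; the first Saturday on or after it is 2009-11-07 (1 day later).
From 2009-11-07 to 2009-11-20 is 20 − 7 = 13 days.
13 ÷ 7 = 1 full weeks with remainder 6, so 1 more Saturdays after the first → 2.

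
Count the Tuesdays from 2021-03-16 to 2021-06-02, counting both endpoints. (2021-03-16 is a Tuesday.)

12

2021-03-16 is a Tuesday; the first Tuesday on or after it is 2021-03-16.
From 2021-03-16 to 2021-06-02: 15 + 30 + 31 + 2 = 78 days (rest of March, April, May, June).
78 ÷ 7 = 11 full weeks with remainder 1, so 11 more Tuesdays after the first → 12.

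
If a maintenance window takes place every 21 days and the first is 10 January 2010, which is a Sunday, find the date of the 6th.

25 April 2010

The 6th occurrence is 5 intervals after the first: 5 × 21 = 105 days after 10 January 2010.
January has 31 days — 21 days to the end of January leaves 84.
February has 28 days (56 left).
March has 31 days (25 left).
25 days into April → 25 April 2010.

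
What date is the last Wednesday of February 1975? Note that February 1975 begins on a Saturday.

February 1975 begins on a Saturday, so the first Wednesday is February 5 (4 days later).
February 1975 has 28 days. Adding weeks: 5, 12, 19, 26 — the last one ≤ 28 is the 26th.

26 February 1975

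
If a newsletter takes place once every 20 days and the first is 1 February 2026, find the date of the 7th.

The 7th occurrence is 6 intervals after the first: 6 × 20 = 120 days after 1 February 2026.
February has 28 days — 27 days to the end of February leaves 93.
March has 31 days (62 left).
April has 30 days (32 left).
May has 31 days (1 left).
1 day into June → 1 June 2026.

1 June 2026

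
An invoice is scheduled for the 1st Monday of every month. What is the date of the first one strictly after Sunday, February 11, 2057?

March 5, 2057

February 2057 starts on a Thursday, so its 1st Monday is February 5, 2057 (4 days in).
That is not after February 11, 2057, so look at March 2057.
March 2057 starts on a Thursday, so its 1st Monday is March 5, 2057 (4 days in).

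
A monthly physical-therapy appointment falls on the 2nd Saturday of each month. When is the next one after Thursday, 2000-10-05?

2000-10-14

October 2000 starts on a Sunday; its first Saturday is the 7th, so the 2nd Saturday is the 14th — 2000-10-14.
2000-10-14 is after 2000-10-05, so that is the next one.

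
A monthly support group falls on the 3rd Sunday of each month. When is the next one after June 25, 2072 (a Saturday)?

July 17, 2072

June 2072 starts on a Wednesday; its first Sunday is the 5th, so the 3rd Sunday is the 19th — June 19, 2072.
That is not after June 25, 2072, so look at July 2072.
July 2072 starts on a Friday; its first Sunday is the 3rd, so the 3rd Sunday is the 17th — July 17, 2072.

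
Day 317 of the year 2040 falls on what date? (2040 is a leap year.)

Jan has 31 days (317 − 31 = 286 remain).
Feb has 29 days (286 − 29 = 257 remain).
Mar has 31 days (257 − 31 = 226 remain).
Apr has 30 days (226 − 30 = 196 remain).
May has 31 days (196 − 31 = 165 remain).
Jun has 30 days (165 − 30 = 135 remain).
Jul has 31 days (135 − 31 = 104 remain).
Aug has 31 days (104 − 31 = 73 remain).
Sep has 30 days (73 − 30 = 43 remain).
Oct has 31 days (43 − 31 = 12 remain).
12 into Nov → Nov 12.

Nov 12, 2040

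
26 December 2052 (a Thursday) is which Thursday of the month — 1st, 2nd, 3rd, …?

Day 26 falls in week ⌈26/7⌉ of the month.
Days 1–7 hold the 1st Thursday, 8–14 the 2nd, 15–21 the 3rd, 22–28 the 4th, 29–31 the 5th.
26 is in the range for the 4th.

4th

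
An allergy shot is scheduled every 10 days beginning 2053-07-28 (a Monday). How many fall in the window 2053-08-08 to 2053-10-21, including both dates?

7

Occurrences land 10·i days after 2053-07-28 for i = 0, 1, 2, …
2053-08-08 is 11 days after the start; 11 ÷ 10 = 1 remainder 1; since the remainder is 1, round up to i = 2. First occurrence in the window: #3 on 2053-08-17 (2×10 = 20 days in).
2053-10-21 is 85 days after the start; 85 ÷ 10 = 8 remainder 5. Last occurrence in the window: #9 on 2053-10-16.
Occurrences #3 through #9: 7 in total.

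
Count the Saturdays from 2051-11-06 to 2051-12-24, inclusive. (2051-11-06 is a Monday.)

7

2051-11-06 is a Monday; the first Saturday on or after it is 2051-11-11 (5 days later).
From 2051-11-11 to 2051-12-24: 19 + 24 = 43 days (rest of November, December).
43 ÷ 7 = 6 full weeks with remainder 1, so 6 more Saturdays after the first → 7.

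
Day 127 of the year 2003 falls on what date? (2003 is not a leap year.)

7 May 2003

January has 31 days (127 − 31 = 96 remain).
February has 28 days (96 − 28 = 68 remain).
March has 31 days (68 − 31 = 37 remain).
April has 30 days (37 − 30 = 7 remain).
7 into May → May 7.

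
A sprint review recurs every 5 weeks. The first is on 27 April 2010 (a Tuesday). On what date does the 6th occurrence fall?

The 6th occurrence is 5 intervals after the first: 5 × 35 = 175 days after 27 April 2010.
April has 30 days — 3 days to the end of April leaves 172.
May has 31 days (141 left).
June has 30 days (111 left).
July has 31 days (80 left).
August has 31 days (49 left).
September has 30 days (19 left).
19 days into October → 19 October 2010.

19 October 2010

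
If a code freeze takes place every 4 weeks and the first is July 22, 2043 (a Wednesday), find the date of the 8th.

February 3, 2044

The 8th occurrence is 7 intervals after the first: 7 × 28 = 196 days after July 22, 2043.
July has 31 days — 9 days to the end of July leaves 187.
August has 31 days (156 left).
September has 30 days (126 left).
October has 31 days (95 left).
November has 30 days (65 left).
December has 31 days (34 left).
January has 31 days (3 left).
3 days into February → February 3, 2044.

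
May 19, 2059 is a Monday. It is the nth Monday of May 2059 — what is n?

Day 19 falls in week ⌈19/7⌉ of the month.
Days 1–7 hold the 1st Monday, 8–14 the 2nd, 15–21 the 3rd, 22–28 the 4th, 29–31 the 5th.
19 is in the range for the 3rd.

3rd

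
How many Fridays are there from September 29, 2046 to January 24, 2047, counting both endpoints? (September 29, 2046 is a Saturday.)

16

September 29, 2046 is a Saturday; the first Friday on or after it is October 5, 2046 (6 days later).
From October 5, 2046 to January 24, 2047: 26 + 30 + 31 + 24 = 111 days (rest of October, November, December, January).
111 ÷ 7 = 15 full weeks with remainder 6, so 15 more Fridays after the first → 16.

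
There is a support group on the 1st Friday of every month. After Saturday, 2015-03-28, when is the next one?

March 2015 starts on a Sunday, so its 1st Friday is 2015-03-06 (5 days in).
That is not after 2015-03-28, so look at April 2015.
April 2015 starts on a Wednesday, so its 1st Friday is 2015-04-03 (2 days in).

2015-04-03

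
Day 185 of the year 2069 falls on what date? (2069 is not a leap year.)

January has 31 days (185 − 31 = 154 remain).
February has 28 days (154 − 28 = 126 remain).
March has 31 days (126 − 31 = 95 remain).
April has 30 days (95 − 30 = 65 remain).
May has 31 days (65 − 31 = 34 remain).
June has 30 days (34 − 30 = 4 remain).
4 into July → July 4.

July 4, 2069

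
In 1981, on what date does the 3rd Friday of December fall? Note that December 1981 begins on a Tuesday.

December 1981 begins on a Tuesday, so the first Friday is December 4 (3 days later).
The 3rd Friday is 2 weeks later: 4 + 14 = 18.

1981-12-18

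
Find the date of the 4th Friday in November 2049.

2049-11-26

November 2049 begins on a Monday, so the first Friday is November 5 (4 days later).
The 4th Friday is 3 weeks later: 5 + 21 = 26.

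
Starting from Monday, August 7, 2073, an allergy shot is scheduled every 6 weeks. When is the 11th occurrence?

The 11th occurrence is 10 intervals after the first: 10 × 42 = 420 days after August 7, 2073.
August has 31 days — 24 days to the end of August leaves 396.
September has 30 days (366 left).
October has 31 days (335 left).
November has 30 days (305 left).
December has 31 days (274 left).
January has 31 days (243 left).
February has 28 days (215 left).
March has 31 days (184 left).
April has 30 days (154 left).
May has 31 days (123 left).
June has 30 days (93 left).
July has 31 days (62 left).
August has 31 days (31 left).
September has 30 days (1 left).
1 day into October → October 1, 2074.

October 1, 2074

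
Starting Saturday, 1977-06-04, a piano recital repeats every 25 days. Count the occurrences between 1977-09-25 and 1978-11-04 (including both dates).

16

Occurrences land 25·i days after 1977-06-04 for i = 0, 1, 2, …
1977-09-25 is 113 days after the start; 113 ÷ 25 = 4 remainder 13; since the remainder is 13, round up to i = 5. First occurrence in the window: #6 on 1977-10-07 (5×25 = 125 days in).
1978-11-04 is 518 days after the start; 518 ÷ 25 = 20 remainder 18. Last occurrence in the window: #21 on 1978-10-17.
Occurrences #6 through #21: 16 in total.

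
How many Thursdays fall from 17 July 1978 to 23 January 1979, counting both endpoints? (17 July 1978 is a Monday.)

17 July 1978 is a Monday; the first Thursday on or after it is 20 July 1978 (3 days later).
From 20 July 1978 to 23 January 1979: 11 + 31 + 30 + 31 + 30 + 31 + 23 = 187 days (rest of July, August, September, October, November, December, January).
187 ÷ 7 = 26 full weeks with remainder 5, so 26 more Thursdays after the first → 27.

27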